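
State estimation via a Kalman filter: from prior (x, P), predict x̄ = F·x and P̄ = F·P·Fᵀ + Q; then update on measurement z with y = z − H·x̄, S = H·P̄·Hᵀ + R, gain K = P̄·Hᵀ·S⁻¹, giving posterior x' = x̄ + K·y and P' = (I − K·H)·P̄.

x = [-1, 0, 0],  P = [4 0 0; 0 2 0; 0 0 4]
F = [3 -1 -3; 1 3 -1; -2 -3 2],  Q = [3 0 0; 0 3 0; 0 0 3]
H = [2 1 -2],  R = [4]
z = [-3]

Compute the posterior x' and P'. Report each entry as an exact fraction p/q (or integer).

x̄ = F·x = [-3, -1, 2]
P̄ = F·P·Fᵀ + Q = [77 18 -42; 18 29 -34; -42 -34 53]
y = z − H·x̄ = [8]
S = H·P̄·Hᵀ + R = [1097]
K = P̄·Hᵀ·S⁻¹ = [256/1097; 133/1097; -224/1097]
x' = x̄ + K·y = [-1243/1097, -33/1097, 402/1097]
P' = (I − K·H)·P̄ = [18933/1097 -14302/1097 11270/1097; -14302/1097 14124/1097 -7506/1097; 11270/1097 -7506/1097 7965/1097]

x' = [-1243/1097, -33/1097, 402/1097]
P' = [18933/1097 -14302/1097 11270/1097; -14302/1097 14124/1097 -7506/1097; 11270/1097 -7506/1097 7965/1097]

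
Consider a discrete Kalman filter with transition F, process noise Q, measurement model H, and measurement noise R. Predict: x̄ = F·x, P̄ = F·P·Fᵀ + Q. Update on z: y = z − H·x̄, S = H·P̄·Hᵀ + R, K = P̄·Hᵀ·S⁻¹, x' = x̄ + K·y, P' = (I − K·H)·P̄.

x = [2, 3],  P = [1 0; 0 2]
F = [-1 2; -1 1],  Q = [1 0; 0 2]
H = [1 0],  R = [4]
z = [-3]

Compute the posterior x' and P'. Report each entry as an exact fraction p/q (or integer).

x' = [-1, -3/2]
P' = [20/7 10/7; 10/7 45/14]

x̄ = F·x = [4, 1]
P̄ = F·P·Fᵀ + Q = [10 5; 5 5]
y = z − H·x̄ = [-7]
S = H·P̄·Hᵀ + R = [14]
K = P̄·Hᵀ·S⁻¹ = [5/7; 5/14]
x' = x̄ + K·y = [-1, -3/2]
P' = (I − K·H)·P̄ = [20/7 10/7; 10/7 45/14]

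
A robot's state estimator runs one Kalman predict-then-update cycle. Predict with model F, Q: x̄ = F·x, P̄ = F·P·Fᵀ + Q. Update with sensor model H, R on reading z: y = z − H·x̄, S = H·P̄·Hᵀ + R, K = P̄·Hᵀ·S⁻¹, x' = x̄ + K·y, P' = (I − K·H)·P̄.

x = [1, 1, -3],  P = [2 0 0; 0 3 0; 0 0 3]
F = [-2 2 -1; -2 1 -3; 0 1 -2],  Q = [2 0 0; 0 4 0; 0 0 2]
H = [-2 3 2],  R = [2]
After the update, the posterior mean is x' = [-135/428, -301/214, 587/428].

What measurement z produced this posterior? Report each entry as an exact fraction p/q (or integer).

z = [-1]

x̄ = F·x = [3, 8, 7]
P̄ = F·P·Fᵀ + Q = [25 23 12; 23 42 21; 12 21 17]
S = H·P̄·Hᵀ + R = [428]
K = P̄·Hᵀ·S⁻¹ = [43/428; 61/214; 73/428]
x' − x̄ = [-1419/428, -2013/214, -2409/428] = K·y
y = (KᵀK)⁻¹·Kᵀ·(x' − x̄) = [-33]
z = y + H·x̄ = [-33] + [32] = [-1]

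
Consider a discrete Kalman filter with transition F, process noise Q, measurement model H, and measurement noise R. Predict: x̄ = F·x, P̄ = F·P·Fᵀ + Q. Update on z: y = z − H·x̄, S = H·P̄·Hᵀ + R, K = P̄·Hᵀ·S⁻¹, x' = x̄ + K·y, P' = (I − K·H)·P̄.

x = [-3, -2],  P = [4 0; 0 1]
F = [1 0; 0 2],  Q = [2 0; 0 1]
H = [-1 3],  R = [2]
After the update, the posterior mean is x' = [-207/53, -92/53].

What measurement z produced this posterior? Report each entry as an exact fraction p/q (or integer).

x̄ = F·x = [-3, -4]
P̄ = F·P·Fᵀ + Q = [6 0; 0 5]
S = H·P̄·Hᵀ + R = [53]
K = P̄·Hᵀ·S⁻¹ = [-6/53; 15/53]
x' − x̄ = [-48/53, 120/53] = K·y
y = (KᵀK)⁻¹·Kᵀ·(x' − x̄) = [8]
z = y + H·x̄ = [8] + [-9] = [-1]

z = [-1]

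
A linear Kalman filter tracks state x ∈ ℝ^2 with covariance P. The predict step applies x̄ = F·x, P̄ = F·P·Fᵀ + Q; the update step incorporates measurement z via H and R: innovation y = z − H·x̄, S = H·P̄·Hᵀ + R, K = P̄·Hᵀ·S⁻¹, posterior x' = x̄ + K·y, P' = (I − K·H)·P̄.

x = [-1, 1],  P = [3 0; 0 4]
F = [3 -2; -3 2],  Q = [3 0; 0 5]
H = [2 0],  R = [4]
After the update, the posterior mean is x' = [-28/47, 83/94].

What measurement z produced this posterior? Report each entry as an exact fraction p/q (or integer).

z = [-1]

x̄ = F·x = [-5, 5]
P̄ = F·P·Fᵀ + Q = [46 -43; -43 48]
S = H·P̄·Hᵀ + R = [188]
K = P̄·Hᵀ·S⁻¹ = [23/47; -43/94]
x' − x̄ = [207/47, -387/94] = K·y
y = (KᵀK)⁻¹·Kᵀ·(x' − x̄) = [9]
z = y + H·x̄ = [9] + [-10] = [-1]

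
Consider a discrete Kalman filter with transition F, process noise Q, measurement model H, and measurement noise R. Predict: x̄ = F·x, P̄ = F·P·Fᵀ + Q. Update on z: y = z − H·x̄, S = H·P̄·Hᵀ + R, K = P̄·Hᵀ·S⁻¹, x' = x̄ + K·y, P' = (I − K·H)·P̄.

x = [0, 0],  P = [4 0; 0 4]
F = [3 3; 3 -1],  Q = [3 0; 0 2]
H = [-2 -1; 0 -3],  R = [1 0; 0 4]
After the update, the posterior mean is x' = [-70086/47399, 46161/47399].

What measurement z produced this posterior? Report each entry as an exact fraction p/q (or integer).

z = [2, -3]

x̄ = F·x = [0, 0]
P̄ = F·P·Fᵀ + Q = [75 24; 24 42]
S = H·P̄·Hᵀ + R = [439 270; 270 382]
K = P̄·Hᵀ·S⁻¹ = [-23514/47399 7686/47399; -180/47399 -15507/47399]
x' − x̄ = [-70086/47399, 46161/47399] = K·y
y = (KᵀK)⁻¹·Kᵀ·(x' − x̄) = [2, -3]
z = y + H·x̄ = [2, -3] + [0, 0] = [2, -3]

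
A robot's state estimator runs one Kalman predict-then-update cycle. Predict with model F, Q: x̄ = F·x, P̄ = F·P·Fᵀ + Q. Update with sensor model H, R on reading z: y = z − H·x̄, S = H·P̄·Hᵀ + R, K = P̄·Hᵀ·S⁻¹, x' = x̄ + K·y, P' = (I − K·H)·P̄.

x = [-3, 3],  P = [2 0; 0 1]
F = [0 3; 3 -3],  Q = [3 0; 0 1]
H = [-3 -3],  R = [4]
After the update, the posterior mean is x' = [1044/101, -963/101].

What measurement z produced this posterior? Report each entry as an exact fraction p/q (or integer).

z = [-3]

x̄ = F·x = [9, -18]
P̄ = F·P·Fᵀ + Q = [12 -9; -9 28]
S = H·P̄·Hᵀ + R = [202]
K = P̄·Hᵀ·S⁻¹ = [-9/202; -57/202]
x' − x̄ = [135/101, 855/101] = K·y
y = (KᵀK)⁻¹·Kᵀ·(x' − x̄) = [-30]
z = y + H·x̄ = [-30] + [27] = [-3]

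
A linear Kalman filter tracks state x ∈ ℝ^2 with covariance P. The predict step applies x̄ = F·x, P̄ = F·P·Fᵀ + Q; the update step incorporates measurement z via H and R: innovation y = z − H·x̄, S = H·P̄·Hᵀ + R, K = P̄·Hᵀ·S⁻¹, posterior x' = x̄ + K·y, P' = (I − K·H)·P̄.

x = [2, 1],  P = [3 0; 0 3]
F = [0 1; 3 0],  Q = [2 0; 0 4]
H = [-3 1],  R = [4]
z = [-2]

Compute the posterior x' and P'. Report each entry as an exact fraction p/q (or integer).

x̄ = F·x = [1, 6]
P̄ = F·P·Fᵀ + Q = [5 0; 0 31]
y = z − H·x̄ = [-5]
S = H·P̄·Hᵀ + R = [80]
K = P̄·Hᵀ·S⁻¹ = [-3/16; 31/80]
x' = x̄ + K·y = [31/16, 65/16]
P' = (I − K·H)·P̄ = [35/16 93/16; 93/16 1519/80]

x' = [31/16, 65/16]
P' = [35/16 93/16; 93/16 1519/80]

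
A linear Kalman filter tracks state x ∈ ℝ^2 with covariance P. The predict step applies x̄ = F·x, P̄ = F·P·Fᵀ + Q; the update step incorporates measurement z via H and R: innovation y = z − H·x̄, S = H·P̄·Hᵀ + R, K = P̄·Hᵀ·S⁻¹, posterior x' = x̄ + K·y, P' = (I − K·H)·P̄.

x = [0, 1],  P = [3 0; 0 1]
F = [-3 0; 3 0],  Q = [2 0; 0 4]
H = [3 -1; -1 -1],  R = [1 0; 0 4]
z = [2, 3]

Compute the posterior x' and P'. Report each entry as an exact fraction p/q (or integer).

x̄ = F·x = [0, 0]
P̄ = F·P·Fᵀ + Q = [29 -27; -27 31]
y = z − H·x̄ = [2, 3]
S = H·P̄·Hᵀ + R = [455 -2; -2 10]
K = P̄·Hᵀ·S⁻¹ = [568/2273 -341/2273; -564/2273 -1022/2273]
x' = x̄ + K·y = [113/2273, -4194/2273]
P' = (I − K·H)·P̄ = [483/2273 881/2273; 881/2273 3207/2273]

x' = [113/2273, -4194/2273]
P' = [483/2273 881/2273; 881/2273 3207/2273]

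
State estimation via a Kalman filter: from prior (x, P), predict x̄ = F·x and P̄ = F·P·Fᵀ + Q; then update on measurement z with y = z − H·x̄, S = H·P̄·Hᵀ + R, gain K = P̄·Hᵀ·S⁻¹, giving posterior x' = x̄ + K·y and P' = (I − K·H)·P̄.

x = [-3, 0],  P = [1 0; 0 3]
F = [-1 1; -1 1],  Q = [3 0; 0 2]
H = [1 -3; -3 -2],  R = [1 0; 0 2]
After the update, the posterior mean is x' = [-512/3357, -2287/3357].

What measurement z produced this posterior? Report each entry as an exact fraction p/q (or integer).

z = [2, 2]

x̄ = F·x = [3, 3]
P̄ = F·P·Fᵀ + Q = [7 4; 4 6]
S = H·P̄·Hᵀ + R = [38 43; 43 137]
K = P̄·Hᵀ·S⁻¹ = [562/3357 -887/3357; -886/3357 -310/3357]
x' − x̄ = [-10583/3357, -12358/3357] = K·y
y = (KᵀK)⁻¹·Kᵀ·(x' − x̄) = [8, 17]
z = y + H·x̄ = [8, 17] + [-6, -15] = [2, 2]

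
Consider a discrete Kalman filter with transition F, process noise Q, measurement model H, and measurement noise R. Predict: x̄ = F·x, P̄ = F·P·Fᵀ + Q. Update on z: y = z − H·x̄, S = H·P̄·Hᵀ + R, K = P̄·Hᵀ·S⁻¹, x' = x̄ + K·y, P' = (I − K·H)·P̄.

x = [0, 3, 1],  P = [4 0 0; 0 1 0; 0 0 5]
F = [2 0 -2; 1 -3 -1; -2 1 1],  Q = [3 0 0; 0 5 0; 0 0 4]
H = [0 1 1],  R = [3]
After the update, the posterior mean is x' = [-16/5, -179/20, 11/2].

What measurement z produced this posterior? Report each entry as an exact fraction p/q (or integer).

x̄ = F·x = [-2, -10, 4]
P̄ = F·P·Fᵀ + Q = [39 18 -26; 18 23 -16; -26 -16 26]
S = H·P̄·Hᵀ + R = [20]
K = P̄·Hᵀ·S⁻¹ = [-2/5; 7/20; 1/2]
x' − x̄ = [-6/5, 21/20, 3/2] = K·y
y = (KᵀK)⁻¹·Kᵀ·(x' − x̄) = [3]
z = y + H·x̄ = [3] + [-6] = [-3]

z = [-3]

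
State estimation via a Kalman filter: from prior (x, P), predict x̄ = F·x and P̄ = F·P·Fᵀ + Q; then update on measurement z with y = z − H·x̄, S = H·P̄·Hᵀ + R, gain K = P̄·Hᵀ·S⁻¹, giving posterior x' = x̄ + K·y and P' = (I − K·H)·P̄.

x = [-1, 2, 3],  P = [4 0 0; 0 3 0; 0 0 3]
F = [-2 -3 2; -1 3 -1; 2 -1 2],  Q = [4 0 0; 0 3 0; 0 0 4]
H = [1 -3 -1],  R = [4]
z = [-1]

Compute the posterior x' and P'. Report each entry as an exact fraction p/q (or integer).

x' = [2285/433, 489/433, 1295/433]
P' = [8906/433 3752/433 -2866/433; 3752/433 3252/433 -5552/433; -2866/433 -5552/433 13634/433]

x̄ = F·x = [2, 4, 2]
P̄ = F·P·Fᵀ + Q = [59 -25 5; -25 37 -23; 5 -23 35]
y = z − H·x̄ = [11]
S = H·P̄·Hᵀ + R = [433]
K = P̄·Hᵀ·S⁻¹ = [129/433; -113/433; 39/433]
x' = x̄ + K·y = [2285/433, 489/433, 1295/433]
P' = (I − K·H)·P̄ = [8906/433 3752/433 -2866/433; 3752/433 3252/433 -5552/433; -2866/433 -5552/433 13634/433]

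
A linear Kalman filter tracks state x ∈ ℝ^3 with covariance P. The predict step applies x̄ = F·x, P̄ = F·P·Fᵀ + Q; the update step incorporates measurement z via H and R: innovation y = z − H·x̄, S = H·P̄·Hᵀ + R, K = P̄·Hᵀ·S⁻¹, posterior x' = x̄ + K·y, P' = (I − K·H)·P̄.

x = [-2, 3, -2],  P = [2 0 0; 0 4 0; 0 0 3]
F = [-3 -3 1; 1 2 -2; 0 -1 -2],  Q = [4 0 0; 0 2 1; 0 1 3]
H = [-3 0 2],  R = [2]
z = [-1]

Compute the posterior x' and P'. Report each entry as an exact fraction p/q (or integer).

x' = [101/185, 772/185, 13/37]
P' = [1538/185 66/185 450/37; 66/185 3836/555 83/111; 450/37 83/111 2029/111]

x̄ = F·x = [-5, 8, 1]
P̄ = F·P·Fᵀ + Q = [61 -36 6; -36 32 5; 6 5 19]
y = z − H·x̄ = [-18]
S = H·P̄·Hᵀ + R = [555]
K = P̄·Hᵀ·S⁻¹ = [-57/185; 118/555; 4/111]
x' = x̄ + K·y = [101/185, 772/185, 13/37]
P' = (I − K·H)·P̄ = [1538/185 66/185 450/37; 66/185 3836/555 83/111; 450/37 83/111 2029/111]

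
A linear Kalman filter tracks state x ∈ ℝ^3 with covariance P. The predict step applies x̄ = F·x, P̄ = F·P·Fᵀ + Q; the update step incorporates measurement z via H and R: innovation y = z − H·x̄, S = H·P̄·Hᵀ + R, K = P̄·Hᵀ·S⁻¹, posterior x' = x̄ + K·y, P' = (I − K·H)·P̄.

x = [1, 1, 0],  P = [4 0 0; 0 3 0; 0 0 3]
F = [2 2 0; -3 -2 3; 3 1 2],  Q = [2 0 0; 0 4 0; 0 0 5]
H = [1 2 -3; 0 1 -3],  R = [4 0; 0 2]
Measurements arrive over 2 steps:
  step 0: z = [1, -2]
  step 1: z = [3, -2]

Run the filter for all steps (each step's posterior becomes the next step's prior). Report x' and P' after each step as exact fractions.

step 0: x̄ = F·x = [4, -5, 4]
step 0: P̄ = F·P·Fᵀ + Q = [30 -36 30; -36 79 -24; 30 -24 56]
step 0: y = z − H·x̄ = [19, 15]
step 0: S = H·P̄·Hᵀ + R = [818 752; 752 729]
step 0: K = P̄·Hᵀ·S⁻¹ = [-738/15409 -1902/15409; 13937/15409 -11185/15409; 4395/15409 -8592/15409]
step 0: x' = x̄ + K·y = [19084/15409, 19983/15409, 16261/15409]
step 0: P' = (I − K·H)·P̄ = [125202/15409 -124350/15409 -40182/15409; -124350/15409 202468/15409 74946/15409; -40182/15409 74946/15409 30710/15409]
step 1: x̄ = F·x = [78134/15409, -48435/15409, 109757/15409]
step 1: P̄ = F·P·Fᵀ + Q = [346698/15409 -109000/15409 300404/15409; -109000/15409 606440/15409 -423836/15409; 300404/15409 -423836/15409 600671/15409]
step 1: y = z − H·x̄ = [394234/15409, 346888/15409]
step 1: S = H·P̄·Hᵀ + R = [11087741/15409 9423231/15409; 9423231/15409 8586313/15409]
step 1: K = P̄·Hᵀ·S⁻¹ = [93660005/207850354 -127243531/207850354; 43797246/103925177 -25336310/103925177; 26057087/207850354 -82478411/207850354]
step 1: x' = x̄ + K·y = [292844571/103925177, 223498321/103925177, 145202476/103925177]
step 1: P' = (I − K·H)·P̄ = [515024505/103925177 -200460964/103925177 -24405811/103925177; -200460964/103925177 426322568/103925177 158998396/103925177; -24405811/103925177 158998396/103925177 80492269/103925177]

step 0: x' = [19084/15409, 19983/15409, 16261/15409], P' = [125202/15409 -124350/15409 -40182/15409; -124350/15409 202468/15409 74946/15409; -40182/15409 74946/15409 30710/15409]
step 1: x' = [292844571/103925177, 223498321/103925177, 145202476/103925177], P' = [515024505/103925177 -200460964/103925177 -24405811/103925177; -200460964/103925177 426322568/103925177 158998396/103925177; -24405811/103925177 158998396/103925177 80492269/103925177]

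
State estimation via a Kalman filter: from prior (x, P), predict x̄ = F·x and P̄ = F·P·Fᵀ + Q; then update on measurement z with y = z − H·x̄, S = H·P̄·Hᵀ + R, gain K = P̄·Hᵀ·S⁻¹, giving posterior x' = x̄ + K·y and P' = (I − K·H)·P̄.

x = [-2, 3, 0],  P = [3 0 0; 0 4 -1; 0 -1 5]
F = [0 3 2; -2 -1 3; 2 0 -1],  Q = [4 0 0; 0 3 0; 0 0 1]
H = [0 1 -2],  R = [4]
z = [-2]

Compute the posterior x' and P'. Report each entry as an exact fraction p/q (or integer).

x' = [2047/258, -188/43, -164/129]
P' = [11759/258 -52/43 -103/129; -52/43 364/43 140/43; -103/129 140/43 274/129]

x̄ = F·x = [9, 1, -4]
P̄ = F·P·Fᵀ + Q = [48 11 -7; 11 70 -28; -7 -28 18]
y = z − H·x̄ = [-11]
S = H·P̄·Hᵀ + R = [258]
K = P̄·Hᵀ·S⁻¹ = [25/258; 21/43; -32/129]
x' = x̄ + K·y = [2047/258, -188/43, -164/129]
P' = (I − K·H)·P̄ = [11759/258 -52/43 -103/129; -52/43 364/43 140/43; -103/129 140/43 274/129]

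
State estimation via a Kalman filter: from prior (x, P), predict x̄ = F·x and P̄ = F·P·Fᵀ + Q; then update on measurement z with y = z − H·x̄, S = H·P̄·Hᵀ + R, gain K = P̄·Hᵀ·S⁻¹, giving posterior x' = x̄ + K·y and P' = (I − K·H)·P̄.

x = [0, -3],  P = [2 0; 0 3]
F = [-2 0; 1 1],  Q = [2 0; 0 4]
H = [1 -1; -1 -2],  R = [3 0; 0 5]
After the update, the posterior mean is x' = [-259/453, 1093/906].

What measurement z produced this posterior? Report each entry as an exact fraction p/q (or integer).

x̄ = F·x = [0, -3]
P̄ = F·P·Fᵀ + Q = [10 -4; -4 9]
S = H·P̄·Hᵀ + R = [30 12; 12 35]
K = P̄·Hᵀ·S⁻¹ = [257/453 -38/151; -287/906 -44/151]
x' − x̄ = [-259/453, 3811/906] = K·y
y = (KᵀK)⁻¹·Kᵀ·(x' − x̄) = [-5, -9]
z = y + H·x̄ = [-5, -9] + [3, 6] = [-2, -3]

z = [-2, -3]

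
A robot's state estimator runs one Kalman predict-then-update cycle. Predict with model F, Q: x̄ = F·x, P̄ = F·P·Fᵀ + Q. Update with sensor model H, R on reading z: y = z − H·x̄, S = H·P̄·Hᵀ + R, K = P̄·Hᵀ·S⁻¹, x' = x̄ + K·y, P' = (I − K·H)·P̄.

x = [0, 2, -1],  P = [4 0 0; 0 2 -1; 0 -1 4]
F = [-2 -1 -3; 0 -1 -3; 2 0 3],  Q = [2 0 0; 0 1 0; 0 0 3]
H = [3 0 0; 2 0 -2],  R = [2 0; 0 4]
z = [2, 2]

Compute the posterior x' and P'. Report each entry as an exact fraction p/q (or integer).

x' = [736/1333, 12/43, -950/1333]
P' = [266/1333 2/43 200/1333; 2/43 1573/129 -22/129; 200/1333 -22/129 3949/3999]

x̄ = F·x = [1, 1, -3]
P̄ = F·P·Fᵀ + Q = [50 32 -49; 32 33 -33; -49 -33 55]
y = z − H·x̄ = [-1, -6]
S = H·P̄·Hᵀ + R = [452 594; 594 816]
K = P̄·Hᵀ·S⁻¹ = [399/1333 33/1333; 3/43 14/129; 300/1333 -3349/7998]
x' = x̄ + K·y = [736/1333, 12/43, -950/1333]
P' = (I − K·H)·P̄ = [266/1333 2/43 200/1333; 2/43 1573/129 -22/129; 200/1333 -22/129 3949/3999]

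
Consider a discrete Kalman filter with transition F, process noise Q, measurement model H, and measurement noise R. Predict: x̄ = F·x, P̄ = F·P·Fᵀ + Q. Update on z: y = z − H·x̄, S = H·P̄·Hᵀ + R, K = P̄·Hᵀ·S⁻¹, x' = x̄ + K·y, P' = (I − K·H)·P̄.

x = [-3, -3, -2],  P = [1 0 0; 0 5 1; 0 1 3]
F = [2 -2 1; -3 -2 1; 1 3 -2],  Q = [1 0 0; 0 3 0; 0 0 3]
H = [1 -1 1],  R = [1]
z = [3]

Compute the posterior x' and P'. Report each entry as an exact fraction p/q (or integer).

x̄ = F·x = [-2, 13, -8]
P̄ = F·P·Fᵀ + Q = [24 13 -27; 13 31 -32; -27 -32 49]
y = z − H·x̄ = [26]
S = H·P̄·Hᵀ + R = [89]
K = P̄·Hᵀ·S⁻¹ = [-16/89; -50/89; 54/89]
x' = x̄ + K·y = [-594/89, -143/89, 692/89]
P' = (I − K·H)·P̄ = [1880/89 357/89 -1539/89; 357/89 259/89 -148/89; -1539/89 -148/89 1445/89]

x' = [-594/89, -143/89, 692/89]
P' = [1880/89 357/89 -1539/89; 357/89 259/89 -148/89; -1539/89 -148/89 1445/89]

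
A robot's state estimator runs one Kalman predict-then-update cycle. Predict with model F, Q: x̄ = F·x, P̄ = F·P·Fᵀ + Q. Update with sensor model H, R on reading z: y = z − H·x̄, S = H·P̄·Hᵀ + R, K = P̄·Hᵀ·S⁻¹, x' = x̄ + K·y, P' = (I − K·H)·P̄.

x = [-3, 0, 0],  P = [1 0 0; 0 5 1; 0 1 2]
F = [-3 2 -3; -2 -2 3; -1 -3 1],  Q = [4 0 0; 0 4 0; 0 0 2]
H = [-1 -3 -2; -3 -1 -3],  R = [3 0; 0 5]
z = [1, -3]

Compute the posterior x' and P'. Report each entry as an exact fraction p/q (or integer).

x' = [395111/65278, 38359/32639, -345429/65278]
P' = [277996/32639 180711/65278 -289502/32639; 180711/65278 56838/32639 -232563/65278; -289502/32639 -232563/65278 329665/32639]

x̄ = F·x = [9, 6, 3]
P̄ = F·P·Fᵀ + Q = [39 -20 -22; -20 34 27; -22 27 44]
y = z − H·x̄ = [34, 39]
S = H·P̄·Hᵀ + R = [640 382; 382 432]
K = P̄·Hᵀ·S⁻¹ = [19961/65278 -22335/65278; -18871/65278 4188/32639; -13989/65278 -1683/65278]
x' = x̄ + K·y = [395111/65278, 38359/32639, -345429/65278]
P' = (I − K·H)·P̄ = [277996/32639 180711/65278 -289502/32639; 180711/65278 56838/32639 -232563/65278; -289502/32639 -232563/65278 329665/32639]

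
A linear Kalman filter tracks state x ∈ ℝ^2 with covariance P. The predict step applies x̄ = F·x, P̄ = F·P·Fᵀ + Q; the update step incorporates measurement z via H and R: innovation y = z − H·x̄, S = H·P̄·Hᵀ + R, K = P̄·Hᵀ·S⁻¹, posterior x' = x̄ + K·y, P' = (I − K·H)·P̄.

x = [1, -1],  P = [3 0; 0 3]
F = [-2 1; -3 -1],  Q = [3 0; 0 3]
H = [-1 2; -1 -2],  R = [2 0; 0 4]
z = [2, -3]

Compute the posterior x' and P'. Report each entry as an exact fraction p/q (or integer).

x' = [423/1673, 287/239]
P' = [2250/1673 57/239; 57/239 177/478]

x̄ = F·x = [-3, -2]
P̄ = F·P·Fᵀ + Q = [18 15; 15 33]
y = z − H·x̄ = [3, -10]
S = H·P̄·Hᵀ + R = [92 -114; -114 214]
K = P̄·Hᵀ·S⁻¹ = [-726/1673 -762/1673; 60/239 -117/478]
x' = x̄ + K·y = [423/1673, 287/239]
P' = (I − K·H)·P̄ = [2250/1673 57/239; 57/239 177/478]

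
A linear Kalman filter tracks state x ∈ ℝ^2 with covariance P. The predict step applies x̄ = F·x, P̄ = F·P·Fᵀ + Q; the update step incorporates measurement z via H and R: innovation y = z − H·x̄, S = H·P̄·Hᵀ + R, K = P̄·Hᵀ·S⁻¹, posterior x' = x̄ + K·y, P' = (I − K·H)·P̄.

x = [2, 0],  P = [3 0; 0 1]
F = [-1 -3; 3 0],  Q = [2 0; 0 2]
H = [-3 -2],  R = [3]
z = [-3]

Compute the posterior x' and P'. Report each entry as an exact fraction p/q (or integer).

x' = [-346/137, 729/137]
P' = [1342/137 -1977/137; -1977/137 3012/137]

x̄ = F·x = [-2, 6]
P̄ = F·P·Fᵀ + Q = [14 -9; -9 29]
y = z − H·x̄ = [3]
S = H·P̄·Hᵀ + R = [137]
K = P̄·Hᵀ·S⁻¹ = [-24/137; -31/137]
x' = x̄ + K·y = [-346/137, 729/137]
P' = (I − K·H)·P̄ = [1342/137 -1977/137; -1977/137 3012/137]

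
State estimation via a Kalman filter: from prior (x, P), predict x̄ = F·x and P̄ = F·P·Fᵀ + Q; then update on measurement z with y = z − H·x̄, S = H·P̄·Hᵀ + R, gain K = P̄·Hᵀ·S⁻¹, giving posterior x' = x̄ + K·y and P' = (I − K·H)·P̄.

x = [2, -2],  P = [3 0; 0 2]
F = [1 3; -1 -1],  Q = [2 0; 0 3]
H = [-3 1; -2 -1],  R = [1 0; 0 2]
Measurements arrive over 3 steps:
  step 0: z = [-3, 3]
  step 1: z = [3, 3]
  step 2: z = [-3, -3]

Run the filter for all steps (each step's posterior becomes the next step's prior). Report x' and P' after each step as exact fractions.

step 0: x' = [109/3179, -8825/3179], P' = [355/3179 394/3179; 394/3179 2282/3179]
step 1: x' = [-780421/635993, -265947/635993], P' = [348787/3179965 368522/3179965; 368522/3179965 2149342/3179965]
step 2: x' = [3498014765/3033515711, 1653254089/3033515711], P' = [332630691/3033515711 351595314/3033515711; 351595314/3033515711 2050304274/3033515711]

step 0: x̄ = F·x = [-4, 0]
step 0: P̄ = F·P·Fᵀ + Q = [23 -9; -9 8]
step 0: y = z − H·x̄ = [-15, -5]
step 0: S = H·P̄·Hᵀ + R = [270 121; 121 66]
step 0: K = P̄·Hᵀ·S⁻¹ = [-61/289 -552/3179; 100/289 -1535/3179]
step 0: x' = x̄ + K·y = [109/3179, -8825/3179]
step 0: P' = (I − K·H)·P̄ = [355/3179 394/3179; 394/3179 2282/3179]
step 1: x̄ = F·x = [-26366/3179, 8716/3179]
step 1: P̄ = F·P·Fᵀ + Q = [29615/3179 -8777/3179; -8777/3179 12962/3179]
step 1: y = z − H·x̄ = [-78277/3179, -34479/3179]
step 1: S = H·P̄·Hᵀ + R = [335338/3179 155951/3179; 155951/3179 102672/3179]
step 1: K = P̄·Hᵀ·S⁻¹ = [-677839/3179965 -533048/3179965; 1043776/3179965 -1443193/3179965]
step 1: x' = x̄ + K·y = [-780421/635993, -265947/635993]
step 1: P' = (I − K·H)·P̄ = [348787/3179965 368522/3179965; 368522/3179965 2149342/3179965]
step 2: x̄ = F·x = [-1578262/635993, 1046368/635993]
step 2: P̄ = F·P·Fᵀ + Q = [28263927/3179965 -8270901/3179965; -8270901/3179965 12775068/3179965]
step 2: y = z − H·x̄ = [-7689133/635993, -4018135/635993]
step 2: S = H·P̄·Hᵀ + R = [319955782/3179965 148537593/3179965; 148537593/3179965 99107102/3179965]
step 2: K = P̄·Hᵀ·S⁻¹ = [-646296759/3033515711 -508428348/3033515711; 995518332/3033515711 -1376747451/3033515711]
step 2: x' = x̄ + K·y = [3498014765/3033515711, 1653254089/3033515711]
step 2: P' = (I − K·H)·P̄ = [332630691/3033515711 351595314/3033515711; 351595314/3033515711 2050304274/3033515711]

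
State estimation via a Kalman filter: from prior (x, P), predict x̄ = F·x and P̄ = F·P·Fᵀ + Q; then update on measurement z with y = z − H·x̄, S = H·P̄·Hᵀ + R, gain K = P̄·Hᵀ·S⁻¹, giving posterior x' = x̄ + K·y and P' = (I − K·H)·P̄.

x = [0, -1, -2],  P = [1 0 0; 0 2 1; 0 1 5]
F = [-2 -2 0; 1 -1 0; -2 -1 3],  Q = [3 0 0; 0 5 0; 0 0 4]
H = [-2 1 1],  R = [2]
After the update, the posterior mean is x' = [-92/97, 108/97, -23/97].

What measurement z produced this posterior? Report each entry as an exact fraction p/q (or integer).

x̄ = F·x = [2, 1, -5]
P̄ = F·P·Fᵀ + Q = [15 2 2; 2 8 -3; 2 -3 49]
S = H·P̄·Hᵀ + R = [97]
K = P̄·Hᵀ·S⁻¹ = [-26/97; 1/97; 42/97]
x' − x̄ = [-286/97, 11/97, 462/97] = K·y
y = (KᵀK)⁻¹·Kᵀ·(x' − x̄) = [11]
z = y + H·x̄ = [11] + [-8] = [3]

z = [3]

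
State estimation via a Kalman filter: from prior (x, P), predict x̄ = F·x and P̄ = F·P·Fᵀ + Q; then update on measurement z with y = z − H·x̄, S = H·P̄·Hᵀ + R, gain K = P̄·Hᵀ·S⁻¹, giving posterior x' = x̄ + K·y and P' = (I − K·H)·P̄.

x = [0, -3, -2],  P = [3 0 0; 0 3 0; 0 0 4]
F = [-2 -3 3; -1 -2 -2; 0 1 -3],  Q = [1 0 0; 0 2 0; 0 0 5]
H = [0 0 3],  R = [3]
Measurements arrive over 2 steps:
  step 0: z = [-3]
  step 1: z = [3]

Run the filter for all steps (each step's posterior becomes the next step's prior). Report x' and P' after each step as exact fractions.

step 0: x' = [939/133, 1114/133, -129/133], P' = [4033/133 2430/133 -45/133; 2430/133 3417/133 18/133; -45/133 18/133 44/133]
step 1: x' = [-78129/13243, -9995/13243, 769/697], P' = [2184179/13243 1326386/13243 -819/697; 1326386/13243 918038/13243 -477/697; -819/697 -477/697 230/697]

step 0: x̄ = F·x = [3, 10, 3]
step 0: P̄ = F·P·Fᵀ + Q = [76 0 -45; 0 33 18; -45 18 44]
step 0: y = z − H·x̄ = [-12]
step 0: S = H·P̄·Hᵀ + R = [399]
step 0: K = P̄·Hᵀ·S⁻¹ = [-45/133; 18/133; 44/133]
step 0: x' = x̄ + K·y = [939/133, 1114/133, -129/133]
step 0: P' = (I − K·H)·P̄ = [4033/133 2430/133 -45/133; 2430/133 3417/133 18/133; -45/133 18/133 44/133]
step 1: x̄ = F·x = [-801/19, -2909/133, 79/7]
step 1: P̄ = F·P·Fᵀ + Q = [10970/19 6467/19 -117; 6467/19 27827/133 -477/7; -117 -477/7 230/7]
step 1: y = z − H·x̄ = [-216/7]
step 1: S = H·P̄·Hᵀ + R = [2091/7]
step 1: K = P̄·Hᵀ·S⁻¹ = [-819/697; -477/697; 230/697]
step 1: x' = x̄ + K·y = [-78129/13243, -9995/13243, 769/697]
step 1: P' = (I − K·H)·P̄ = [2184179/13243 1326386/13243 -819/697; 1326386/13243 918038/13243 -477/697; -819/697 -477/697 230/697]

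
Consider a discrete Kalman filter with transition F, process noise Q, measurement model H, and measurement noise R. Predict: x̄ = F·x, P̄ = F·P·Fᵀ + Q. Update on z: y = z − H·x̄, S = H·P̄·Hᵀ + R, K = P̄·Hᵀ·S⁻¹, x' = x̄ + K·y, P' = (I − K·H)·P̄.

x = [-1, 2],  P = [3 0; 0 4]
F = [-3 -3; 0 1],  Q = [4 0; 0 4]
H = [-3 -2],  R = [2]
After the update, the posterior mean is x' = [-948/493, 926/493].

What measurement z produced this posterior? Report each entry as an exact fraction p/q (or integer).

x̄ = F·x = [-3, 2]
P̄ = F·P·Fᵀ + Q = [67 -12; -12 8]
S = H·P̄·Hᵀ + R = [493]
K = P̄·Hᵀ·S⁻¹ = [-177/493; 20/493]
x' − x̄ = [531/493, -60/493] = K·y
y = (KᵀK)⁻¹·Kᵀ·(x' − x̄) = [-3]
z = y + H·x̄ = [-3] + [5] = [2]

z = [2]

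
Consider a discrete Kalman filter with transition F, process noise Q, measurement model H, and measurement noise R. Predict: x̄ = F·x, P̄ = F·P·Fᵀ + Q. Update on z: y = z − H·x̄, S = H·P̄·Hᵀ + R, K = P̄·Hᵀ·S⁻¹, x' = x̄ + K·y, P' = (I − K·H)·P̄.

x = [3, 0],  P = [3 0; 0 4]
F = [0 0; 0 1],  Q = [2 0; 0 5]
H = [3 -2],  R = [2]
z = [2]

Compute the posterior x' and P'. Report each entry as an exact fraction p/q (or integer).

x̄ = F·x = [0, 0]
P̄ = F·P·Fᵀ + Q = [2 0; 0 9]
y = z − H·x̄ = [2]
S = H·P̄·Hᵀ + R = [56]
K = P̄·Hᵀ·S⁻¹ = [3/28; -9/28]
x' = x̄ + K·y = [3/14, -9/14]
P' = (I − K·H)·P̄ = [19/14 27/14; 27/14 45/14]

x' = [3/14, -9/14]
P' = [19/14 27/14; 27/14 45/14]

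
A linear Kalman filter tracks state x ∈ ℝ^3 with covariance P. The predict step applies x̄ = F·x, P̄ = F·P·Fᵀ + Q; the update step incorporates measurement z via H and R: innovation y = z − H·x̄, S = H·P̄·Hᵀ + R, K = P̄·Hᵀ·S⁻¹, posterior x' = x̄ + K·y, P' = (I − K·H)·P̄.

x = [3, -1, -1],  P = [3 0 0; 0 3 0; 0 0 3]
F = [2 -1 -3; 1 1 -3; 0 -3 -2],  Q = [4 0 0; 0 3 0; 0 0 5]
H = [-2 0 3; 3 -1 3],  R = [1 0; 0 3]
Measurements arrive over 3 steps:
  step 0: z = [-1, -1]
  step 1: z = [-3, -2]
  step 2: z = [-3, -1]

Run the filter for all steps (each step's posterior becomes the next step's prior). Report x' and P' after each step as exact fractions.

step 0: x̄ = F·x = [10, 5, 5]
step 0: P̄ = F·P·Fᵀ + Q = [46 30 27; 30 36 9; 27 9 44]
step 0: y = z − H·x̄ = [4, -41]
step 0: S = H·P̄·Hᵀ + R = [257 234; 234 1101]
step 0: K = P̄·Hᵀ·S⁻¹ = [-18779/76067 17049/76067; -18429/76067 9513/76067; 12714/76067 11392/76067]
step 0: x' = x̄ + K·y = [-13455/76067, -83414/76067, -35881/76067]
step 0: P' = (I − K·H)·P̄ = [70252/76067 281334/76067 40575/76067; 281334/76067 1359702/76067 181413/76067; 40575/76067 181413/76067 31288/76067]
step 1: x̄ = F·x = [164147/76067, 10774/76067, 322004/76067]
step 1: P̄ = F·P·Fᵀ + Q = [1702812/76067 -1021447/76067 4412073/76067; -1021447/76067 1170487/76067 -3546639/76067; 4412073/76067 -3546639/76067 14919761/76067]
step 1: y = z − H·x̄ = [-865919/76067, -1599813/76067]
step 1: S = H·P̄·Hᵀ + R = [88220288/76067 145894219/76067; 145894219/76067 257827675/76067]
step 1: K = P̄·Hᵀ·S⁻¹ = [-3822983339/19200291917 3605454613/19200291917; -610135110/19200291917 -762463769/19200291917; 3765499188/19200291917 2452267815/19200291917]
step 1: x' = x̄ + K·y = [9123681313/19200291917, 25700908135/19200291917, -13162296697/19200291917]
step 1: P' = (I − K·H)·P̄ = [5956414549/19200291917 15142725567/19200291917 2696615253/19200291917; 15142725567/19200291917 77390884032/19200291917 9891772008/19200291917; 2696615253/19200291917 9891772008/19200291917 3052909898/19200291917]
step 2: x̄ = F·x = [32033344582/19200291917, 74311479539/19200291917, -50778131011/19200291917]
step 2: P̄ = F·P·Fᵀ + Q = [171914245722/19200291917 -47128677562/19200291917 257656789158/19200291917; -47128677562/19200291917 123179490982/19200291917 -195434195859/19200291917; 257656789158/19200291917 -195434195859/19200291917 923432319561/19200291917]
step 2: y = z − H·x̄ = [158800206446/19200291917, 111345546909/19200291917]
step 2: S = H·P̄·Hᵀ + R = [5925866680958/19200291917 8544421001644/19200291917; 8544421001644/19200291917 16132098899650/19200291917]
step 2: K = P̄·Hᵀ·S⁻¹ = [-58476134269691/294130125829223 55327953714397/294130125829223; -17383771990755/588260251658446 -21819703992217/588260251658446; 115429888376619/588260251658446 37597337559735/294130125829223]
step 2: x' = x̄ + K·y = [327936198644669/294130125829223, 2006449504304983/588260251658446, -82495459207153/294130125829223]
step 2: P' = (I − K·H)·P̄ = [91161342841126/294130125829223 231346718792748/294130125829223 41282183804187/294130125829223; 231346718792748/294130125829223 1180771263956688/294130125829223 302667701060079/588260251658446; 41282183804187/294130125829223 302667701060079/588260251658446 93519541197789/588260251658446]

step 0: x' = [-13455/76067, -83414/76067, -35881/76067], P' = [70252/76067 281334/76067 40575/76067; 281334/76067 1359702/76067 181413/76067; 40575/76067 181413/76067 31288/76067]
step 1: x' = [9123681313/19200291917, 25700908135/19200291917, -13162296697/19200291917], P' = [5956414549/19200291917 15142725567/19200291917 2696615253/19200291917; 15142725567/19200291917 77390884032/19200291917 9891772008/19200291917; 2696615253/19200291917 9891772008/19200291917 3052909898/19200291917]
step 2: x' = [327936198644669/294130125829223, 2006449504304983/588260251658446, -82495459207153/294130125829223], P' = [91161342841126/294130125829223 231346718792748/294130125829223 41282183804187/294130125829223; 231346718792748/294130125829223 1180771263956688/294130125829223 302667701060079/588260251658446; 41282183804187/294130125829223 302667701060079/588260251658446 93519541197789/588260251658446]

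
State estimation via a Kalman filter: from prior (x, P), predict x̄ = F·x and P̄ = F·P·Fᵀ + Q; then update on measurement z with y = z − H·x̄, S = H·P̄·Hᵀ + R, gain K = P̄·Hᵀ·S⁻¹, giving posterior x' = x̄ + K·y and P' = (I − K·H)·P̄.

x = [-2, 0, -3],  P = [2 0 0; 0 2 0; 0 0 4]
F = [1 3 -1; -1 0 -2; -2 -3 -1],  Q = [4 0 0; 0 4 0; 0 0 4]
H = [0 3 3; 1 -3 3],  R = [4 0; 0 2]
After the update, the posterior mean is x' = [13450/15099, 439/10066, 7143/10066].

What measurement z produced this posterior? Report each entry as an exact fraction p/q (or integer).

z = [2, 3]

x̄ = F·x = [1, 8, 7]
P̄ = F·P·Fᵀ + Q = [28 6 -18; 6 22 12; -18 12 34]
S = H·P̄·Hᵀ + R = [724 72; 72 174]
K = P̄·Hᵀ·S⁻¹ = [-129/5033 -3658/15099; 1623/10066 -1030/5033; 1713/10066 1034/5033]
x' − x̄ = [-1649/15099, -80089/10066, -63319/10066] = K·y
y = (KᵀK)⁻¹·Kᵀ·(x' − x̄) = [-43, 5]
z = y + H·x̄ = [-43, 5] + [45, -2] = [2, 3]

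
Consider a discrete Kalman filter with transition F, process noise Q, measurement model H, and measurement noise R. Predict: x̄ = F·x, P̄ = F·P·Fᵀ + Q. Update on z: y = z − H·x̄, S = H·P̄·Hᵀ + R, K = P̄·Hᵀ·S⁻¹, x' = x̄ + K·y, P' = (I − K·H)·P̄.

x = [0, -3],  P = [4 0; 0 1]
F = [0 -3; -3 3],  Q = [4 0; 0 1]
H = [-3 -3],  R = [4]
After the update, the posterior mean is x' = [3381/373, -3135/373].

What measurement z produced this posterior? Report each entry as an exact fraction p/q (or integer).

z = [-2]

x̄ = F·x = [9, -9]
P̄ = F·P·Fᵀ + Q = [13 -9; -9 46]
S = H·P̄·Hᵀ + R = [373]
K = P̄·Hᵀ·S⁻¹ = [-12/373; -111/373]
x' − x̄ = [24/373, 222/373] = K·y
y = (KᵀK)⁻¹·Kᵀ·(x' − x̄) = [-2]
z = y + H·x̄ = [-2] + [0] = [-2]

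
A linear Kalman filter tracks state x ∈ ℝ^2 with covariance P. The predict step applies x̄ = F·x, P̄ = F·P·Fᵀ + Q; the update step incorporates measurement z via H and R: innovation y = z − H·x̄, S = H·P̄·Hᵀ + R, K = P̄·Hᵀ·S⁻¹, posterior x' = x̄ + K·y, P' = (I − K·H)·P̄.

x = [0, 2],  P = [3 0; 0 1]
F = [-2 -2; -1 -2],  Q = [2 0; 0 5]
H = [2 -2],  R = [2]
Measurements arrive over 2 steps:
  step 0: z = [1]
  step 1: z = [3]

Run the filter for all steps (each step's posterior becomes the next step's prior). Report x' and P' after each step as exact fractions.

step 0: x̄ = F·x = [-4, -4]
step 0: P̄ = F·P·Fᵀ + Q = [18 10; 10 12]
step 0: y = z − H·x̄ = [1]
step 0: S = H·P̄·Hᵀ + R = [42]
step 0: K = P̄·Hᵀ·S⁻¹ = [8/21; -2/21]
step 0: x' = x̄ + K·y = [-76/21, -86/21]
step 0: P' = (I − K·H)·P̄ = [250/21 242/21; 242/21 244/21]
step 1: x̄ = F·x = [108/7, 248/21]
step 1: P̄ = F·P·Fᵀ + Q = [1318/7 976/7; 976/7 2299/21]
step 1: y = z − H·x̄ = [-89/21]
step 1: S = H·P̄·Hᵀ + R = [1630/21]
step 1: K = P̄·Hᵀ·S⁻¹ = [1026/815; 629/815]
step 1: x' = x̄ + K·y = [8226/815, 6959/815]
step 1: P' = (I − K·H)·P̄ = [53198/815 52172/815; 52172/815 51543/815]

step 0: x' = [-76/21, -86/21], P' = [250/21 242/21; 242/21 244/21]
step 1: x' = [8226/815, 6959/815], P' = [53198/815 52172/815; 52172/815 51543/815]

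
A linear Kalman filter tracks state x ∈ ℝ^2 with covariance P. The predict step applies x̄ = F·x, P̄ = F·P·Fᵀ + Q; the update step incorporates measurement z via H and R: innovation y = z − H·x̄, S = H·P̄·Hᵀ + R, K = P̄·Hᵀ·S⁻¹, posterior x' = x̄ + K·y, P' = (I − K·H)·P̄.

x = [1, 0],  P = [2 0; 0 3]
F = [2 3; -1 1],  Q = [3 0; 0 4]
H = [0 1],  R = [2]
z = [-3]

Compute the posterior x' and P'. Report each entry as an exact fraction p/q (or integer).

x' = [12/11, -29/11]
P' = [393/11 10/11; 10/11 18/11]

x̄ = F·x = [2, -1]
P̄ = F·P·Fᵀ + Q = [38 5; 5 9]
y = z − H·x̄ = [-2]
S = H·P̄·Hᵀ + R = [11]
K = P̄·Hᵀ·S⁻¹ = [5/11; 9/11]
x' = x̄ + K·y = [12/11, -29/11]
P' = (I − K·H)·P̄ = [393/11 10/11; 10/11 18/11]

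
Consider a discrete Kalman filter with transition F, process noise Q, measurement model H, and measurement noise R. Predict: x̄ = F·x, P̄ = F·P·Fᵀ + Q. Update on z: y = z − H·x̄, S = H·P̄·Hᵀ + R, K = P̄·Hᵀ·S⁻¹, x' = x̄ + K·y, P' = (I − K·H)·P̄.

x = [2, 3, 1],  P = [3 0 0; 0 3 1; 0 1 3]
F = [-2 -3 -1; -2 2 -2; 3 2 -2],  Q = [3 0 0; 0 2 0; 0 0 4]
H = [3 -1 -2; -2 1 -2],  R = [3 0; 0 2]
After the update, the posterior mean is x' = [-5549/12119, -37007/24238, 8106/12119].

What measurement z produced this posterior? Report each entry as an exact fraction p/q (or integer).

z = [-1, -2]

x̄ = F·x = [-14, 0, 10]
P̄ = F·P·Fᵀ + Q = [51 4 -26; 4 30 -2; -26 -2 47]
S = H·P̄·Hᵀ + R = [960 -76; -76 208]
K = P̄·Hᵀ·S⁻¹ = [4789/24238 -7221/48476; -117/24238 2987/24238; -2419/12119 -6895/24238]
x' − x̄ = [164117/12119, -37007/24238, -113084/12119] = K·y
y = (KᵀK)⁻¹·Kᵀ·(x' − x̄) = [61, -10]
z = y + H·x̄ = [61, -10] + [-62, 8] = [-1, -2]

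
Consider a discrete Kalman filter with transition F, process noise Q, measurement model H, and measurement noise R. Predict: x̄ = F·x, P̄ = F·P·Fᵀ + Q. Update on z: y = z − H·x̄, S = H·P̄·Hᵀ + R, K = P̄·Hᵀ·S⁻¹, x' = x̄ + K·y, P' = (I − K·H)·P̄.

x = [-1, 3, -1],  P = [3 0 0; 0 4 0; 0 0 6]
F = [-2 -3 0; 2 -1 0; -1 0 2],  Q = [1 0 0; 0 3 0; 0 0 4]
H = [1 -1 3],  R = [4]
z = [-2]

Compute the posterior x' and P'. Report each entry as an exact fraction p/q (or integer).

x' = [-920/141, -742/141, -12/47]
P' = [16238/423 2479/423 -1499/141; 2479/423 6668/423 449/141; -1499/141 449/141 232/47]

x̄ = F·x = [-7, -5, -1]
P̄ = F·P·Fᵀ + Q = [49 0 6; 0 19 -6; 6 -6 31]
y = z − H·x̄ = [3]
S = H·P̄·Hᵀ + R = [423]
K = P̄·Hᵀ·S⁻¹ = [67/423; -37/423; 35/141]
x' = x̄ + K·y = [-920/141, -742/141, -12/47]
P' = (I − K·H)·P̄ = [16238/423 2479/423 -1499/141; 2479/423 6668/423 449/141; -1499/141 449/141 232/47]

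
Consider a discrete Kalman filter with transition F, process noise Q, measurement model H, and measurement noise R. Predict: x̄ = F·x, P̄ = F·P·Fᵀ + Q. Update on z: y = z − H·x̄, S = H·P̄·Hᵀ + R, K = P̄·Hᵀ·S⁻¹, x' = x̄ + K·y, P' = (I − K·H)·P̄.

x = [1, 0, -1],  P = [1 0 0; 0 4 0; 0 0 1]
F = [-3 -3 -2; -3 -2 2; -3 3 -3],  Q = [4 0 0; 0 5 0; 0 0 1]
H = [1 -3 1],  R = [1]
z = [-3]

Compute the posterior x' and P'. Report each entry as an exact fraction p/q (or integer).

x' = [122/65, -27/325, -1649/325]
P' = [568/13 851/65 -298/65; 851/65 2214/325 2293/325; -298/65 2293/325 8466/325]

x̄ = F·x = [-1, -5, 0]
P̄ = F·P·Fᵀ + Q = [53 29 -21; 29 34 -21; -21 -21 55]
y = z − H·x̄ = [-17]
S = H·P̄·Hᵀ + R = [325]
K = P̄·Hᵀ·S⁻¹ = [-11/65; -94/325; 97/325]
x' = x̄ + K·y = [122/65, -27/325, -1649/325]
P' = (I − K·H)·P̄ = [568/13 851/65 -298/65; 851/65 2214/325 2293/325; -298/65 2293/325 8466/325]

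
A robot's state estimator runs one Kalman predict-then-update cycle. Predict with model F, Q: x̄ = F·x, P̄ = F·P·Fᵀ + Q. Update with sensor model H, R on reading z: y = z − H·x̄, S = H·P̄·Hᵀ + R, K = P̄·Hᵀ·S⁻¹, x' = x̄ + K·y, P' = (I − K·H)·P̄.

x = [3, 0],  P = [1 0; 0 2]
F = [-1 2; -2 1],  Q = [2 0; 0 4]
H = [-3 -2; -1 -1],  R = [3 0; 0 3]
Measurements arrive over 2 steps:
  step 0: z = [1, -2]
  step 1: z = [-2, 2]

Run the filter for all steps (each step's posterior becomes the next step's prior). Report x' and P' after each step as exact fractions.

step 0: x̄ = F·x = [-3, -6]
step 0: P̄ = F·P·Fᵀ + Q = [11 6; 6 10]
step 0: y = z − H·x̄ = [-20, -11]
step 0: S = H·P̄·Hᵀ + R = [214 83; 83 36]
step 0: K = P̄·Hᵀ·S⁻¹ = [-209/815 97/815; -8/163 -54/163]
step 0: x' = x̄ + K·y = [668/815, -224/163]
step 0: P' = (I − K·H)·P̄ = [1209/815 -300/163; -300/163 462/163]
step 1: x̄ = F·x = [-2908/815, -2456/815]
step 1: P̄ = F·P·Fᵀ + Q = [18079/815 14538/815; 14538/815 16406/815]
step 1: y = z − H·x̄ = [-15266/815, -3734/815]
step 1: S = H·P̄·Hᵀ + R = [405236/815 159739/815; 159739/815 66006/815]
step 1: K = P̄·Hᵀ·S⁻¹ = [-32231/137363 10123/137363; -124676/1510993 -406638/1510993]
step 1: x' = x̄ + K·y = [67224/137363, -354980/1510993]
step 1: P' = (I − K·H)·P̄ = [157431/137363 -187800/137363; -187800/137363 3285714/1510993]

step 0: x' = [668/815, -224/163], P' = [1209/815 -300/163; -300/163 462/163]
step 1: x' = [67224/137363, -354980/1510993], P' = [157431/137363 -187800/137363; -187800/137363 3285714/1510993]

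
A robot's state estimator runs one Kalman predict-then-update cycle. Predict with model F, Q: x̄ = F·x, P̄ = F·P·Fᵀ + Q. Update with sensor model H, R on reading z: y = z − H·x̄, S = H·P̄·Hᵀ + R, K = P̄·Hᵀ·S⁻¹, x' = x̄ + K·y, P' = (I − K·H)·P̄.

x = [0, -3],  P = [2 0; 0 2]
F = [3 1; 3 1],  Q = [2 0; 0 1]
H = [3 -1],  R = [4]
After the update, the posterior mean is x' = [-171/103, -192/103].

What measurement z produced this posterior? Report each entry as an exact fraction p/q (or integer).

x̄ = F·x = [-3, -3]
P̄ = F·P·Fᵀ + Q = [22 20; 20 21]
S = H·P̄·Hᵀ + R = [103]
K = P̄·Hᵀ·S⁻¹ = [46/103; 39/103]
x' − x̄ = [138/103, 117/103] = K·y
y = (KᵀK)⁻¹·Kᵀ·(x' − x̄) = [3]
z = y + H·x̄ = [3] + [-6] = [-3]

z = [-3]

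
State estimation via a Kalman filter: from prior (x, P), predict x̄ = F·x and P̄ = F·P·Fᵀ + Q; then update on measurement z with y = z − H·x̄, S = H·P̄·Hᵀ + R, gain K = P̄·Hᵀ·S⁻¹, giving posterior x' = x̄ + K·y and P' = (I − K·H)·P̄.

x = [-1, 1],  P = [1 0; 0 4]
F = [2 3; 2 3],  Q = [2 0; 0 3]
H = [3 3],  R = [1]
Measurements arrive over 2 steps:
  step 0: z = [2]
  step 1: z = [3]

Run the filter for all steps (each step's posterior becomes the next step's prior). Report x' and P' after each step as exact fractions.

step 0: x̄ = F·x = [1, 1]
step 0: P̄ = F·P·Fᵀ + Q = [42 40; 40 43]
step 0: y = z − H·x̄ = [-4]
step 0: S = H·P̄·Hᵀ + R = [1486]
step 0: K = P̄·Hᵀ·S⁻¹ = [123/743; 249/1486]
step 0: x' = x̄ + K·y = [251/743, 245/743]
step 0: P' = (I − K·H)·P̄ = [948/743 -907/743; -907/743 1897/1486]
step 1: x̄ = F·x = [1237/743, 1237/743]
step 1: P̄ = F·P·Fᵀ + Q = [5861/1486 2889/1486; 2889/1486 7347/1486]
step 1: y = z − H·x̄ = [-5193/743]
step 1: S = H·P̄·Hᵀ + R = [86180/743]
step 1: K = P̄·Hᵀ·S⁻¹ = [2625/17236; 7677/43090]
step 1: x' = x̄ + K·y = [10349/17236, 18083/43090]
step 1: P' = (I − K·H)·P̄ = [21611/17236 -5184/4309; -5184/4309 54399/43090]

step 0: x' = [251/743, 245/743], P' = [948/743 -907/743; -907/743 1897/1486]
step 1: x' = [10349/17236, 18083/43090], P' = [21611/17236 -5184/4309; -5184/4309 54399/43090]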